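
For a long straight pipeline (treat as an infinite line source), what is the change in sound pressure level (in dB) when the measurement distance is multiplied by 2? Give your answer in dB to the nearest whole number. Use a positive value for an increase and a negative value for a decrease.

With cylindrical spreading the level changes by −10·log₁₀(r₂/r₁).
ΔL = −10·log₁₀(2) = -3.01 dB.

-3 dB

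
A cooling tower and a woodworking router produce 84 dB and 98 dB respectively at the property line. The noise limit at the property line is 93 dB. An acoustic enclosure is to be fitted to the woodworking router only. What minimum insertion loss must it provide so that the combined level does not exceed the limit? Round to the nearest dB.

6 dB

The untreated sources together contribute 10^(84/10) = 2.512e+08, i.e. 84.00 dB.
The limit corresponds to 10^(93/10) = 1.995e+09; subtracting the fixed part leaves 1.744e+09 for the woodworking router, i.e. 92.42 dB.
So the woodworking router must be reduced from 98 to 92.42 dB: IL = 5.58 dB.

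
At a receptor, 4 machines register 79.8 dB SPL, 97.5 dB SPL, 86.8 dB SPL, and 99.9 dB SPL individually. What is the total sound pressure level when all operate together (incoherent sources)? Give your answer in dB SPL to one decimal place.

102.0 dB SPL

For uncorrelated sources the intensities add, so convert each level to linear form, sum, and take 10·log₁₀ of the total.
Σ 10^(L/10) = 10^(79.8/10) + 10^(97.5/10) + 10^(86.8/10) + 10^(99.9/10) = 1.597e+10.
L_total = 10·log₁₀(1.597e+10) = 102.03 dB SPL.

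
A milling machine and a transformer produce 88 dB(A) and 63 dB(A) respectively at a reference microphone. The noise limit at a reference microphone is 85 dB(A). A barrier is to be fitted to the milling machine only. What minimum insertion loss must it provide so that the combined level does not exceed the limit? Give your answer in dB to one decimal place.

3.0 dB

Fixed contribution from the other source: Σ 10^(L/10) = 10^(63/10) = 1.995e+06 (63.00 dB(A)).
To meet 85 dB(A) overall, the treated milling machine may contribute at most 10^(85/10) − 1.995e+06 = 3.142e+08, i.e. 84.97 dB(A).
Required insertion loss = 88 − 84.97 = 3.03 dB.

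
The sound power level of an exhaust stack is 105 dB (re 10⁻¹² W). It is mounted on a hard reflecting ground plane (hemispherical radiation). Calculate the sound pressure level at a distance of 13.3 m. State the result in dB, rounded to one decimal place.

L_p = L_w − 10·log₁₀(2π·r²) with r = 13.3 m.
2π·r² = 1111 m², 10·log₁₀ of that is 30.459 dB.
L_p = 105 − 30.459 = 74.54 dB.

74.5 dB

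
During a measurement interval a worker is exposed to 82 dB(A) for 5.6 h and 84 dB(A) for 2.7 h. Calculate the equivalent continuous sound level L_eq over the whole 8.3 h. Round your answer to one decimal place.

82.8 dB(A)

L_eq = 10·log₁₀[(1/T)·Σ tᵢ·10^(Lᵢ/10)] with T = 8.3 h.
Σ tᵢ·10^(Lᵢ/10) = 5.6·10^(82/10) + 2.7·10^(84/10) = 1.566e+09.
L_eq = 10·log₁₀(1.566e+09/8.3) = 82.76 dB(A).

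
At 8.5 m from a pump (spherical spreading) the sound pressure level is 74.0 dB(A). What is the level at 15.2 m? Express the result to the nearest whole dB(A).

69 dB(A)

For a point source, L₂ = L₁ − 20·log₁₀(r₂/r₁).
L₂ = 74.0 − 20·log₁₀(15.2/8.5) = 74.0 − 5.048 = 68.95 dB(A).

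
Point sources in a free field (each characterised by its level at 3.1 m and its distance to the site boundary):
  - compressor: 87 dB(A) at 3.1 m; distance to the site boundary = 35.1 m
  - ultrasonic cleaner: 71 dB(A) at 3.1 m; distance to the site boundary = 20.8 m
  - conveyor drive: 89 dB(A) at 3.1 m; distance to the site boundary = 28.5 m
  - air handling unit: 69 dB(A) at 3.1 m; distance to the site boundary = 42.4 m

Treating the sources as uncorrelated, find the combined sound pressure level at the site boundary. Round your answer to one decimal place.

Apply inverse-square spreading to bring every level to the receiver, then sum 10^(L/10).
compressor: 87 − 20·log₁₀(35.1/3.1) = 87 − 21.08 = 65.92 dB(A).
ultrasonic cleaner: 71 − 20·log₁₀(20.8/3.1) = 71 − 16.53 = 54.47 dB(A).
conveyor drive: 89 − 20·log₁₀(28.5/3.1) = 89 − 19.27 = 69.73 dB(A).
air handling unit: 69 − 20·log₁₀(42.4/3.1) = 69 − 22.72 = 46.28 dB(A).
Σ 10^(L/10) = 1.363e+07 → L_total = 10·log₁₀(1.363e+07) = 71.34 dB(A).

71.3 dB(A)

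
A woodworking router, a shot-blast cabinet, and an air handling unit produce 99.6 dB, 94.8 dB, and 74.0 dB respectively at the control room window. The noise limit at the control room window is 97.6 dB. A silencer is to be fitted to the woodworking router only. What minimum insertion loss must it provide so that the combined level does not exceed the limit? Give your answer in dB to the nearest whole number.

Fixed contribution from the other sources: Σ 10^(L/10) = 10^(94.8/10) + 10^(74.0/10) = 3.045e+09 (94.84 dB).
To meet 97.6 dB overall, the treated woodworking router may contribute at most 10^(97.6/10) − 3.045e+09 = 2.709e+09, i.e. 94.33 dB.
So the woodworking router must be reduced from 99.6 to 94.33 dB: IL = 5.27 dB.

5 dB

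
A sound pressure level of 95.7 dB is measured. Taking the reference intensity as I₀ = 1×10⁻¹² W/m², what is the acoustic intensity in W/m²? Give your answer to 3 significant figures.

L = 10·log₁₀(I/I₀) ⇒ I = I₀·10^(L/10) = 10⁻¹² × 10^9.57.

0.00372 W/m²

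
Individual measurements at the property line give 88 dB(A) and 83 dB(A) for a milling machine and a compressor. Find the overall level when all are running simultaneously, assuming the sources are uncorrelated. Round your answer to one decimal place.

89.2 dB(A)

For uncorrelated sources the intensities add, so convert each level to linear form, sum, and take 10·log₁₀ of the total.
Σ 10^(L/10) = 10^(88/10) + 10^(83/10) = 8.305e+08.
L_total = 10·log₁₀(8.305e+08) = 89.19 dB(A).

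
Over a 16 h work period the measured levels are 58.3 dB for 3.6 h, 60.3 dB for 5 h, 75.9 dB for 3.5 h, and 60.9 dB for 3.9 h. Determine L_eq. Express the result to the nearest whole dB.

The energy average is taken in the linear domain: L_eq = 10·log₁₀[(Σ tᵢ·10^(Lᵢ/10))/T], T = 16 h.
Σ tᵢ·10^(Lᵢ/10) = 3.6·10^(58.3/10) + 5·10^(60.3/10) + 3.5·10^(75.9/10) + 3.9·10^(60.9/10) = 1.488e+08.
L_eq = 10·log₁₀(1.488e+08/16) = 69.68 dB.

70 dB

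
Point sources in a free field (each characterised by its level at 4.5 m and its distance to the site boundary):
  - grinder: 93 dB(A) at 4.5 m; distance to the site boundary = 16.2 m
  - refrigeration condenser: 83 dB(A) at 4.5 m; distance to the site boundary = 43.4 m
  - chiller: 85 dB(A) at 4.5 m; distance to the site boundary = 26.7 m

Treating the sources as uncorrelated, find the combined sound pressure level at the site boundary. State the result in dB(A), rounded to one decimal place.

Propagate each source to the receiver with L = L_ref − 20·log₁₀(r/r_ref), then add intensities.
grinder: 93 − 20·log₁₀(16.2/4.5) = 93 − 11.13 = 81.87 dB(A).
refrigeration condenser: 83 − 20·log₁₀(43.4/4.5) = 83 − 19.69 = 63.31 dB(A).
chiller: 85 − 20·log₁₀(26.7/4.5) = 85 − 15.47 = 69.53 dB(A).
Σ 10^(L/10) = 1.651e+08 → L_total = 10·log₁₀(1.651e+08) = 82.18 dB(A).

82.2 dB(A)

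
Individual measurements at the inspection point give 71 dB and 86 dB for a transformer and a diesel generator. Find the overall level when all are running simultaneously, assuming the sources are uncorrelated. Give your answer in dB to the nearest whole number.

86 dB

For uncorrelated sources the intensities add, so convert each level to linear form, sum, and take 10·log₁₀ of the total.
Σ 10^(L/10) = 10^(71/10) + 10^(86/10) = 4.107e+08.
L_total = 10·log₁₀(4.107e+08) = 86.14 dB.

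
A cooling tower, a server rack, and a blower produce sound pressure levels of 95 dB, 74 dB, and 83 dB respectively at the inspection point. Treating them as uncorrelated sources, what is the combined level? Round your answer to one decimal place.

95.3 dB

Incoherent sources combine by intensity addition: L_total = 10·log₁₀(Σ 10^(L_i/10)).
Σ 10^(L/10) = 10^(95/10) + 10^(74/10) + 10^(83/10) = 3.387e+09.
L_total = 10·log₁₀(3.387e+09) = 95.30 dB.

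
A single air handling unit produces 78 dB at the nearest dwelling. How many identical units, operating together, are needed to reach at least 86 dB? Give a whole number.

7

N identical sources give L₁ + 10·log₁₀ N, so require 10·log₁₀ N ≥ 86 − 78 = 8.0 dB.
N ≥ 10^(8.0/10) = 6.310, so N = 7.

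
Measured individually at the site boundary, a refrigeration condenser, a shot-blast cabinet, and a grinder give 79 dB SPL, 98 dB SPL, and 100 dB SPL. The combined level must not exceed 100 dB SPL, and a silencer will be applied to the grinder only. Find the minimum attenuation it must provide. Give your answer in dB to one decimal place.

4.4 dB

Everything except the grinder sums to 10^(79/10) + 10^(98/10) = 6.389e+09 in linear terms, 98.05 dB SPL.
The limit corresponds to 10^(100/10) = 1.000e+10; subtracting the fixed part leaves 3.611e+09 for the grinder, i.e. 95.58 dB SPL.
So the grinder must be reduced from 100 to 95.58 dB SPL: IL = 4.42 dB.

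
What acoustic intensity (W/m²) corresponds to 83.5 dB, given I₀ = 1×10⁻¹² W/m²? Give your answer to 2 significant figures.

0.00022 W/m²

L = 10·log₁₀(I/I₀) ⇒ I = I₀·10^(L/10) = 10⁻¹² × 10^8.35.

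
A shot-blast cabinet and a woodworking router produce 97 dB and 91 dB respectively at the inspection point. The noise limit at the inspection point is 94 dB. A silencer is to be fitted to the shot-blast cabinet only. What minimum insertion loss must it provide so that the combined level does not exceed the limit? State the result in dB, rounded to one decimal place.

The untreated sources together contribute 10^(91/10) = 1.259e+09, i.e. 91.00 dB.
To meet 94 dB overall, the treated shot-blast cabinet may contribute at most 10^(94/10) − 1.259e+09 = 1.253e+09, i.e. 90.98 dB.
So the shot-blast cabinet must be reduced from 97 to 90.98 dB: IL = 6.02 dB.

6.0 dB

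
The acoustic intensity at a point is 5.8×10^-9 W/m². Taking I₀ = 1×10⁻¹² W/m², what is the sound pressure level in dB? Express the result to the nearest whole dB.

L = 10·log₁₀(I/I₀) = 10·log₁₀(5.8×10^-9/10⁻¹²) = 10·log₁₀(5.8×10^3).
L = 10·(0.7634 + 3) = 37.63 dB.

38 dB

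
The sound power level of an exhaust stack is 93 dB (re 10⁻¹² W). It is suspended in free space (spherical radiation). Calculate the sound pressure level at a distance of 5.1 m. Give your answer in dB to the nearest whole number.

L_p = L_w − 10·log₁₀(4π·r²) with r = 5.1 m.
4π·r² = 326.9 m², 10·log₁₀ of that is 25.144 dB.
L_p = 93 − 25.144 = 67.86 dB.

68 dB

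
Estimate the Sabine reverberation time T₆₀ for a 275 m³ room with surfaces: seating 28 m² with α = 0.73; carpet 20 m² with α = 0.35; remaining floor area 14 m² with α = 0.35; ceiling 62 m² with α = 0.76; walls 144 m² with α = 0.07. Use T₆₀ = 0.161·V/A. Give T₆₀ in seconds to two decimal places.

0.49 s

Summing Sᵢαᵢ: 28·0.73 + 20·0.35 + 14·0.35 + 62·0.76 + 144·0.07 = 89.54 m².
T₆₀ = 0.161·V/A = 0.161·275/89.54 = 0.494 s.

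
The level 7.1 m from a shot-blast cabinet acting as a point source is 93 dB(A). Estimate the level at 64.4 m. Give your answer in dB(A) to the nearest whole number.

74 dB(A)

Point-source attenuation: ΔL = 20·log₁₀(r₂/r₁) = 20·log₁₀(64.4/7.1) = 19.153 dB.
L₂ = 93 − 20·log₁₀(64.4/7.1) = 93 − 19.153 = 73.85 dB(A).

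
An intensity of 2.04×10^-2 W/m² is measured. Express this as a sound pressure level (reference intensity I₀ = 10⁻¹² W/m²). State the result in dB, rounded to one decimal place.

103.1 dB

I/I₀ = 2.04×10^-2/10⁻¹² = 2.04×10^10, and L = 10·log₁₀(I/I₀).
L = 10·(0.3096 + 10) = 103.10 dB.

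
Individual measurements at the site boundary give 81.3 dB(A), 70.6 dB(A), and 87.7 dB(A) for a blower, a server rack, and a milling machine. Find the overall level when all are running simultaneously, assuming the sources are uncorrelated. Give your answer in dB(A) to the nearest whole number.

Incoherent sources combine by intensity addition: L_total = 10·log₁₀(Σ 10^(L_i/10)).
Σ 10^(L/10) = 10^(81.3/10) + 10^(70.6/10) + 10^(87.7/10) = 7.352e+08.
L_total = 10·log₁₀(7.352e+08) = 88.66 dB(A).

89 dB(A)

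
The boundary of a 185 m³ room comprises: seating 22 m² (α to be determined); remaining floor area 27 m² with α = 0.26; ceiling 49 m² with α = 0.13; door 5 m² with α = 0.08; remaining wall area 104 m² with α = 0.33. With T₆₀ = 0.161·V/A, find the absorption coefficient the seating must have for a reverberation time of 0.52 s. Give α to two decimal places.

0.42

Required total absorption A = 0.161·185/0.52 = 57.28 m².
Absorption from the other surfaces = 27·0.26 + 49·0.13 + 5·0.08 + 104·0.33 = 48.11 m², so the seating must supply 9.17 m² over 22 m².
α = 9.17/22 = 0.417.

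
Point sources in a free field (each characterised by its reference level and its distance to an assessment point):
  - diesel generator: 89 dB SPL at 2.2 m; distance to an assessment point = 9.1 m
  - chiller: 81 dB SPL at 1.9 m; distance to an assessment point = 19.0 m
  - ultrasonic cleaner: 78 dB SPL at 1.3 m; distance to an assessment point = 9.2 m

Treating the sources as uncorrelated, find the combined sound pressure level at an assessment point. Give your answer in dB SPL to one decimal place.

76.9 dB SPL

Propagate each source to the receiver with L = L_ref − 20·log₁₀(r/r_ref), then add intensities.
diesel generator: 89 − 20·log₁₀(9.1/2.2) = 89 − 12.33 = 76.67 dB SPL.
chiller: 81 − 20·log₁₀(19.0/1.9) = 81 − 20.00 = 61.00 dB SPL.
ultrasonic cleaner: 78 − 20·log₁₀(9.2/1.3) = 78 − 17.00 = 61.00 dB SPL.
Σ 10^(L/10) = 4.894e+07 → L_total = 10·log₁₀(4.894e+07) = 76.90 dB SPL.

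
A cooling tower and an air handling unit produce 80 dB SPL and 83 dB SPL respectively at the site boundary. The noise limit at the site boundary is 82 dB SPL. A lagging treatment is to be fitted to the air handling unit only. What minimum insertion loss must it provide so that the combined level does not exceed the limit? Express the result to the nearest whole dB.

5 dB

Fixed contribution from the other source: Σ 10^(L/10) = 10^(80/10) = 1.000e+08 (80.00 dB SPL).
The limit corresponds to 10^(82/10) = 1.585e+08; subtracting the fixed part leaves 5.849e+07 for the air handling unit, i.e. 77.67 dB SPL.
Required insertion loss = 83 − 77.67 = 5.33 dB.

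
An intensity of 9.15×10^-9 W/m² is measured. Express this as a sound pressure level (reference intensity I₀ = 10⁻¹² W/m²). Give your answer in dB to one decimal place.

L = 10·log₁₀(I/I₀) = 10·log₁₀(9.15×10^-9/10⁻¹²) = 10·log₁₀(9.15×10^3).
L = 10·(0.9614 + 3) = 39.61 dB.

39.6 dB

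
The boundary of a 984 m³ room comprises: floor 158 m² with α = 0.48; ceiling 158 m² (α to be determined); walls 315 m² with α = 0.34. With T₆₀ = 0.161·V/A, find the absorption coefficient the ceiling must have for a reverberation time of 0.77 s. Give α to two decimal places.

A = 0.161·V/T₆₀ = 0.161·984/0.77 = 205.75 m² sabins.
Absorption from the other surfaces = 158·0.48 + 315·0.34 = 182.94 m², so the ceiling must supply 22.81 m² over 158 m².
α = 22.81/158 = 0.144.

0.14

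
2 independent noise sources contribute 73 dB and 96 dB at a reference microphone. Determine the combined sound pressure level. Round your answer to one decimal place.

For uncorrelated sources the intensities add, so convert each level to linear form, sum, and take 10·log₁₀ of the total.
Σ 10^(L/10) = 10^(73/10) + 10^(96/10) = 4.001e+09.
L_total = 10·log₁₀(4.001e+09) = 96.02 dB.

96.0 dB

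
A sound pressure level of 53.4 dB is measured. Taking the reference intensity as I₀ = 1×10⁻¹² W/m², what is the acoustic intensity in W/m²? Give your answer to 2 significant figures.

2.2e-07 W/m²

L = 10·log₁₀(I/I₀) ⇒ I = I₀·10^(L/10) = 10⁻¹² × 10^5.34.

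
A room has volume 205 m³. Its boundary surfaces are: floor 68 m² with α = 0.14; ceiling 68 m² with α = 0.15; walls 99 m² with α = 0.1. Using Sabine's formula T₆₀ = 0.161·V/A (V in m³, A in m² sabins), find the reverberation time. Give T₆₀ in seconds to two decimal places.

1.11 s

A = Σ Sᵢαᵢ = 68·0.14 + 68·0.15 + 99·0.1 = 29.62 m².
T₆₀ = 0.161 × 205 / 29.62 = 1.114 s.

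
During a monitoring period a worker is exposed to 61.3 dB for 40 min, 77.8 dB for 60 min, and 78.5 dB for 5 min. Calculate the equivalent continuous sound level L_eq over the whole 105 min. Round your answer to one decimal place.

The energy average is taken in the linear domain: L_eq = 10·log₁₀[(Σ tᵢ·10^(Lᵢ/10))/T], T = 105 min.
Σ tᵢ·10^(Lᵢ/10) = 40·10^(61.3/10) + 60·10^(77.8/10) + 5·10^(78.5/10) = 4.023e+09.
L_eq = 10·log₁₀(4.023e+09/105) = 75.83 dB.

75.8 dB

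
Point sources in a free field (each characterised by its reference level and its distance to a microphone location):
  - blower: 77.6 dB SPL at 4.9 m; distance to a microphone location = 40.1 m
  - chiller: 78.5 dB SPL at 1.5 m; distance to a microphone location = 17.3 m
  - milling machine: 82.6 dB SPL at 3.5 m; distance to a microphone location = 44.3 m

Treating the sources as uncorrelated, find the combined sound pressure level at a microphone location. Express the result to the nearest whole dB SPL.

Apply inverse-square spreading to bring every level to the receiver, then sum 10^(L/10).
blower: 77.6 − 20·log₁₀(40.1/4.9) = 77.6 − 18.26 = 59.34 dB SPL.
chiller: 78.5 − 20·log₁₀(17.3/1.5) = 78.5 − 21.24 = 57.26 dB SPL.
milling machine: 82.6 − 20·log₁₀(44.3/3.5) = 82.6 − 22.05 = 60.55 dB SPL.
Σ 10^(L/10) = 2.527e+06 → L_total = 10·log₁₀(2.527e+06) = 64.03 dB SPL.

64 dB SPL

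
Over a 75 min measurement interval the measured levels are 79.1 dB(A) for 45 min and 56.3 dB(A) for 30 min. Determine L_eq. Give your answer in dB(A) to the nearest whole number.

The energy average is taken in the linear domain: L_eq = 10·log₁₀[(Σ tᵢ·10^(Lᵢ/10))/T], T = 75 min.
Σ tᵢ·10^(Lᵢ/10) = 45·10^(79.1/10) + 30·10^(56.3/10) = 3.671e+09.
L_eq = 10·log₁₀(3.671e+09/75) = 76.90 dB(A).

77 dB(A)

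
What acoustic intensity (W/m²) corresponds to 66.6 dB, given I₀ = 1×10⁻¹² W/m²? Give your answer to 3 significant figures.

I = I₀·10^(L/10) = 10⁻¹² × 10^(66.6/10) = 10^(-5.340).

4.57e-06 W/m²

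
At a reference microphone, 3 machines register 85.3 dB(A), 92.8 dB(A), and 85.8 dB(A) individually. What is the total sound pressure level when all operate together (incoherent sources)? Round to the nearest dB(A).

For uncorrelated sources the intensities add, so convert each level to linear form, sum, and take 10·log₁₀ of the total.
Σ 10^(L/10) = 10^(85.3/10) + 10^(92.8/10) + 10^(85.8/10) = 2.624e+09.
L_total = 10·log₁₀(2.624e+09) = 94.19 dB(A).

94 dB(A)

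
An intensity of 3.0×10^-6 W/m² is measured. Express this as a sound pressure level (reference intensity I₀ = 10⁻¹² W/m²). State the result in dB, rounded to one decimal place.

64.8 dB

L = 10·log₁₀(I/I₀) = 10·log₁₀(3.0×10^-6/10⁻¹²) = 10·log₁₀(3.0×10^6).
L = 10·(0.4771 + 6) = 64.77 dB.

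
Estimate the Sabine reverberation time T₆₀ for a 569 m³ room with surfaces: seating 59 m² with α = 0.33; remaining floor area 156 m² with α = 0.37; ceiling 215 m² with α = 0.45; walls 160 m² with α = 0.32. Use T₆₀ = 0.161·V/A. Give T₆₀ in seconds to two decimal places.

0.41 s

Summing Sᵢαᵢ: 59·0.33 + 156·0.37 + 215·0.45 + 160·0.32 = 225.14 m².
T₆₀ = 0.161 × 569 / 225.14 = 0.407 s.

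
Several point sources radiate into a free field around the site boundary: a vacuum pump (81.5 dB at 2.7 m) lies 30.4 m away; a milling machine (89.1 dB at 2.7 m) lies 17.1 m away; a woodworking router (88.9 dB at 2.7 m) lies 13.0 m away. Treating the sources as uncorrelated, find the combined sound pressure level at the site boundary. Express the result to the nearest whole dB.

77 dB

Apply inverse-square spreading to bring every level to the receiver, then sum 10^(L/10).
vacuum pump: 81.5 − 20·log₁₀(30.4/2.7) = 81.5 − 21.03 = 60.47 dB.
milling machine: 89.1 − 20·log₁₀(17.1/2.7) = 89.1 − 16.03 = 73.07 dB.
woodworking router: 88.9 − 20·log₁₀(13.0/2.7) = 88.9 − 13.65 = 75.25 dB.
Σ 10^(L/10) = 5.486e+07 → L_total = 10·log₁₀(5.486e+07) = 77.39 dB.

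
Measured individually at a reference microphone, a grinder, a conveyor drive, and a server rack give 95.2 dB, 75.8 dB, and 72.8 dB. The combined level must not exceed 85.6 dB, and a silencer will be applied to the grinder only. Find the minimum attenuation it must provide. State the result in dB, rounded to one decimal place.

10.3 dB

The untreated sources together contribute 10^(75.8/10) + 10^(72.8/10) = 5.707e+07, i.e. 77.56 dB.
The limit corresponds to 10^(85.6/10) = 3.631e+08; subtracting the fixed part leaves 3.060e+08 for the grinder, i.e. 84.86 dB.
So the grinder must be reduced from 95.2 to 84.86 dB: IL = 10.34 dB.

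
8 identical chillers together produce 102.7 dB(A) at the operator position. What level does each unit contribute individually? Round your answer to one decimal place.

Dividing the total intensity by 8 lowers the level by 10·log₁₀ 8 = 9.031 dB: L₁ = 102.7 − 9.031.

93.7 dB(A)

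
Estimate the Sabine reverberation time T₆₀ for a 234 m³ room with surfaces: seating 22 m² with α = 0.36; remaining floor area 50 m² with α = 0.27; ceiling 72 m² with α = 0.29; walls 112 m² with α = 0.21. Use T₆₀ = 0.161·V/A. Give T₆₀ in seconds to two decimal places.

0.57 s

Summing Sᵢαᵢ: 22·0.36 + 50·0.27 + 72·0.29 + 112·0.21 = 65.82 m².
T₆₀ = 0.161 × 234 / 65.82 = 0.572 s.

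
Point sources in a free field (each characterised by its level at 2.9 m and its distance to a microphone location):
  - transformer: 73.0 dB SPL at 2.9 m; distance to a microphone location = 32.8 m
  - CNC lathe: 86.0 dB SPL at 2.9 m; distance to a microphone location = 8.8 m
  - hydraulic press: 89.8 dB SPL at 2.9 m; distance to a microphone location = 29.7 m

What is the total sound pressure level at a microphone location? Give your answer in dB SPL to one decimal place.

77.2 dB SPL

Apply inverse-square spreading to bring every level to the receiver, then sum 10^(L/10).
transformer: 73.0 − 20·log₁₀(32.8/2.9) = 73.0 − 21.07 = 51.93 dB SPL.
CNC lathe: 86.0 − 20·log₁₀(8.8/2.9) = 86.0 − 9.64 = 76.36 dB SPL.
hydraulic press: 89.8 − 20·log₁₀(29.7/2.9) = 89.8 − 20.21 = 69.59 dB SPL.
Σ 10^(L/10) = 5.250e+07 → L_total = 10·log₁₀(5.250e+07) = 77.20 dB SPL.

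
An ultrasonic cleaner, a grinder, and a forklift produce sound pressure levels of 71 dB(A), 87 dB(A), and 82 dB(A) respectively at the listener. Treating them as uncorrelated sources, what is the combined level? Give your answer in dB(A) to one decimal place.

For uncorrelated sources the intensities add, so convert each level to linear form, sum, and take 10·log₁₀ of the total.
Σ 10^(L/10) = 10^(71/10) + 10^(87/10) + 10^(82/10) = 6.723e+08.
L_total = 10·log₁₀(6.723e+08) = 88.28 dB(A).

88.3 dB(A)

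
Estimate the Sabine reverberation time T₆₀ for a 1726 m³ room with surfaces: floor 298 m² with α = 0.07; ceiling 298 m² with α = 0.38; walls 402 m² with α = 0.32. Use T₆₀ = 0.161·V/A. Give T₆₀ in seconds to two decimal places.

1.06 s

Total absorption A = 298·0.07 + 298·0.38 + 402·0.32 = 262.74 m² sabins.
T₆₀ = 0.161 × 1726 / 262.74 = 1.058 s.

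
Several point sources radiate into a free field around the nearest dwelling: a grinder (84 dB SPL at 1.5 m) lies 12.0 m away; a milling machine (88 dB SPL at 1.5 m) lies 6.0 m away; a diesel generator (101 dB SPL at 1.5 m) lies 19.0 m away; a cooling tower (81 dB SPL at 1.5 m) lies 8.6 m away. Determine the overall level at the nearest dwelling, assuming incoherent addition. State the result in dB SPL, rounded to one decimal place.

81.0 dB SPL

Propagate each source to the receiver with L = L_ref − 20·log₁₀(r/r_ref), then add intensities.
grinder: 84 − 20·log₁₀(12.0/1.5) = 84 − 18.06 = 65.94 dB SPL.
milling machine: 88 − 20·log₁₀(6.0/1.5) = 88 − 12.04 = 75.96 dB SPL.
diesel generator: 101 − 20·log₁₀(19.0/1.5) = 101 − 22.05 = 78.95 dB SPL.
cooling tower: 81 − 20·log₁₀(8.6/1.5) = 81 − 15.17 = 65.83 dB SPL.
Σ 10^(L/10) = 1.257e+08 → L_total = 10·log₁₀(1.257e+08) = 80.99 dB SPL.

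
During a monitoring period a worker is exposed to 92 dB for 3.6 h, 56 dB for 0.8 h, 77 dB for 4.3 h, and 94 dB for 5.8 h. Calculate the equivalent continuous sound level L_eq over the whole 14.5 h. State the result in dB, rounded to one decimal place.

91.5 dB

L_eq = 10·log₁₀[(1/T)·Σ tᵢ·10^(Lᵢ/10)] with T = 14.5 h.
Σ tᵢ·10^(Lᵢ/10) = 3.6·10^(92/10) + 0.8·10^(56/10) + 4.3·10^(77/10) + 5.8·10^(94/10) = 2.049e+10.
L_eq = 10·log₁₀(2.049e+10/14.5) = 91.50 dB.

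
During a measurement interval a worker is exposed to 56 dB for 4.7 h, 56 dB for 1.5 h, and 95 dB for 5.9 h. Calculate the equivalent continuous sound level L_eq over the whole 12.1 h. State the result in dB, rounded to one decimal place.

The energy average is taken in the linear domain: L_eq = 10·log₁₀[(Σ tᵢ·10^(Lᵢ/10))/T], T = 12.1 h.
Σ tᵢ·10^(Lᵢ/10) = 4.7·10^(56/10) + 1.5·10^(56/10) + 5.9·10^(95/10) = 1.866e+10.
L_eq = 10·log₁₀(1.866e+10/12.1) = 91.88 dB.

91.9 dB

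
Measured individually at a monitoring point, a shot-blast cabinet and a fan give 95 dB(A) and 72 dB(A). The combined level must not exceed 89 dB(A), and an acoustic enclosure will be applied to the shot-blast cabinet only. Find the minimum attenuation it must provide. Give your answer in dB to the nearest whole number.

Fixed contribution from the other source: Σ 10^(L/10) = 10^(72/10) = 1.585e+07 (72.00 dB(A)).
To meet 89 dB(A) overall, the treated shot-blast cabinet may contribute at most 10^(89/10) − 1.585e+07 = 7.785e+08, i.e. 88.91 dB(A).
Required insertion loss = 95 − 88.91 = 6.09 dB.

6 dB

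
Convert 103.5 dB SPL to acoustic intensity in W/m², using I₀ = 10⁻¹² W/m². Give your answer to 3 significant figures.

L = 10·log₁₀(I/I₀) ⇒ I = I₀·10^(L/10) = 10⁻¹² × 10^10.35.

0.0224 W/m²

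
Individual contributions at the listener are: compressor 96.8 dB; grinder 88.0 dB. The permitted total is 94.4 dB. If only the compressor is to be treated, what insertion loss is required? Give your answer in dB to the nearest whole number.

4 dB

Fixed contribution from the other source: Σ 10^(L/10) = 10^(88.0/10) = 6.310e+08 (88.00 dB).
The limit corresponds to 10^(94.4/10) = 2.754e+09; subtracting the fixed part leaves 2.123e+09 for the compressor, i.e. 93.27 dB.
So the compressor must be reduced from 96.8 to 93.27 dB: IL = 3.53 dB.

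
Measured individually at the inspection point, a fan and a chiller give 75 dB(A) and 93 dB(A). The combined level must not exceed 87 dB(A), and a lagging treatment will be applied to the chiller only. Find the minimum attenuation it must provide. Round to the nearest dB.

6 dB

Fixed contribution from the other source: Σ 10^(L/10) = 10^(75/10) = 3.162e+07 (75.00 dB(A)).
To meet 87 dB(A) overall, the treated chiller may contribute at most 10^(87/10) − 3.162e+07 = 4.696e+08, i.e. 86.72 dB(A).
So the chiller must be reduced from 93 to 86.72 dB(A): IL = 6.28 dB.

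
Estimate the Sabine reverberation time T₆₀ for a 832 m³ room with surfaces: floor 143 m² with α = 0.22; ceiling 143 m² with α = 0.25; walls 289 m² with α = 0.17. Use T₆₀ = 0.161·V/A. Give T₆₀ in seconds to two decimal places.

Total absorption A = 143·0.22 + 143·0.25 + 289·0.17 = 116.34 m² sabins.
T₆₀ = 0.161·V/A = 0.161·832/116.34 = 1.151 s.

1.15 s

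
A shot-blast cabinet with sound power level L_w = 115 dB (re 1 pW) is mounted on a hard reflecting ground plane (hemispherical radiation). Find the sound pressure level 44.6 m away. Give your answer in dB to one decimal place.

The power spreads over a hemisphere of area 2π·r², so L_p = L_w − 10·log₁₀(2π·r²).
2π·r² = 1.25e+04 m², 10·log₁₀ of that is 40.968 dB.
L_p = 115 − 40.968 = 74.03 dB.

74.0 dB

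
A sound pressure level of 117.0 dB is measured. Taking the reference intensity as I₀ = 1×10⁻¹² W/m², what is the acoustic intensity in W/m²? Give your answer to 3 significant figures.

0.501 W/m²

L = 10·log₁₀(I/I₀) ⇒ I = I₀·10^(L/10) = 10⁻¹² × 10^11.70.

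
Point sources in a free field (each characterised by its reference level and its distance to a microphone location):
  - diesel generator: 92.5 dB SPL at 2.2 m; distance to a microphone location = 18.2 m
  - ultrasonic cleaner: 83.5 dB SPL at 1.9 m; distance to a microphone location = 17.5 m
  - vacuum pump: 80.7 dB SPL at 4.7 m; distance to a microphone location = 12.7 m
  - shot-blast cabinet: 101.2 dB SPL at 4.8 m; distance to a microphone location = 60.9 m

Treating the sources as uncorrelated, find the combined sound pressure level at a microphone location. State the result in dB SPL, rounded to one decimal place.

81.0 dB SPL

Apply inverse-square spreading to bring every level to the receiver, then sum 10^(L/10).
diesel generator: 92.5 − 20·log₁₀(18.2/2.2) = 92.5 − 18.35 = 74.15 dB SPL.
ultrasonic cleaner: 83.5 − 20·log₁₀(17.5/1.9) = 83.5 − 19.29 = 64.21 dB SPL.
vacuum pump: 80.7 − 20·log₁₀(12.7/4.7) = 80.7 − 8.63 = 72.07 dB SPL.
shot-blast cabinet: 101.2 − 20·log₁₀(60.9/4.8) = 101.2 − 22.07 = 79.13 dB SPL.
Σ 10^(L/10) = 1.266e+08 → L_total = 10·log₁₀(1.266e+08) = 81.02 dB SPL.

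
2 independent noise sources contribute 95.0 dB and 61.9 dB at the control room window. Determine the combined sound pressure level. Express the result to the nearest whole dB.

95 dB

Incoherent sources combine by intensity addition: L_total = 10·log₁₀(Σ 10^(L_i/10)).
Σ 10^(L/10) = 10^(95.0/10) + 10^(61.9/10) = 3.164e+09.
L_total = 10·log₁₀(3.164e+09) = 95.00 dB.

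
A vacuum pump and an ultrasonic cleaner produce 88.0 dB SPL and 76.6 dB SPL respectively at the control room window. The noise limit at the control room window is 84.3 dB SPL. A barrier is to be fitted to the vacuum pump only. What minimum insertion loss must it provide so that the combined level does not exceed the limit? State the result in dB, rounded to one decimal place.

4.5 dB

Fixed contribution from the other source: Σ 10^(L/10) = 10^(76.6/10) = 4.571e+07 (76.60 dB SPL).
To meet 84.3 dB SPL overall, the treated vacuum pump may contribute at most 10^(84.3/10) − 4.571e+07 = 2.234e+08, i.e. 83.49 dB SPL.
Required insertion loss = 88.0 − 83.49 = 4.51 dB.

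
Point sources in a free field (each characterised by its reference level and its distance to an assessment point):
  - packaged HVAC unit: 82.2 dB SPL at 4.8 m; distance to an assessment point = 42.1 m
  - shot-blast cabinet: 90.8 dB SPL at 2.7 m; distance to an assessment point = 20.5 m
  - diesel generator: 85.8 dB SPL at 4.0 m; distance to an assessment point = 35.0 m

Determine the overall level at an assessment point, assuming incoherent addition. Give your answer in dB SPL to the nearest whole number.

74 dB SPL

First find each source's level at the receiver (point-source: −20·log₁₀(r/r_ref)), then combine on an intensity basis.
packaged HVAC unit: 82.2 − 20·log₁₀(42.1/4.8) = 82.2 − 18.86 = 63.34 dB SPL.
shot-blast cabinet: 90.8 − 20·log₁₀(20.5/2.7) = 90.8 − 17.61 = 73.19 dB SPL.
diesel generator: 85.8 − 20·log₁₀(35.0/4.0) = 85.8 − 18.84 = 66.96 dB SPL.
Σ 10^(L/10) = 2.798e+07 → L_total = 10·log₁₀(2.798e+07) = 74.47 dB SPL.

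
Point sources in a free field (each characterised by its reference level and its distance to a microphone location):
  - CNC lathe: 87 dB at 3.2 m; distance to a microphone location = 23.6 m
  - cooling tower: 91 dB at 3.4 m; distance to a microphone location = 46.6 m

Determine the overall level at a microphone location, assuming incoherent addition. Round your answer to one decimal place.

Apply inverse-square spreading to bring every level to the receiver, then sum 10^(L/10).
CNC lathe: 87 − 20·log₁₀(23.6/3.2) = 87 − 17.36 = 69.64 dB.
cooling tower: 91 − 20·log₁₀(46.6/3.4) = 91 − 22.74 = 68.26 dB.
Σ 10^(L/10) = 1.592e+07 → L_total = 10·log₁₀(1.592e+07) = 72.02 dB.

72.0 dB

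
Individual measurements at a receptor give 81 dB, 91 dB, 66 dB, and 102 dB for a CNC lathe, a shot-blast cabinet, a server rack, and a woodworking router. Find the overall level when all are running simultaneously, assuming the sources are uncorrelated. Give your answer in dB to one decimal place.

For uncorrelated sources the intensities add, so convert each level to linear form, sum, and take 10·log₁₀ of the total.
Σ 10^(L/10) = 10^(81/10) + 10^(91/10) + 10^(66/10) + 10^(102/10) = 1.724e+10.
L_total = 10·log₁₀(1.724e+10) = 102.36 dB.

102.4 dB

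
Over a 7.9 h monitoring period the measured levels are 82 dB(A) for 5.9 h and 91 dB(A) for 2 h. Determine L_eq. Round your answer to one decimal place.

The energy average is taken in the linear domain: L_eq = 10·log₁₀[(Σ tᵢ·10^(Lᵢ/10))/T], T = 7.9 h.
Σ tᵢ·10^(Lᵢ/10) = 5.9·10^(82/10) + 2·10^(91/10) = 3.453e+09.
L_eq = 10·log₁₀(3.453e+09/7.9) = 86.41 dB(A).

86.4 dB(A)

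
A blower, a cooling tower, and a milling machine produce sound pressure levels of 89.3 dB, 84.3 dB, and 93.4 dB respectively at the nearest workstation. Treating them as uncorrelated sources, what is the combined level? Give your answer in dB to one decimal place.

Incoherent sources combine by intensity addition: L_total = 10·log₁₀(Σ 10^(L_i/10)).
Σ 10^(L/10) = 10^(89.3/10) + 10^(84.3/10) + 10^(93.4/10) = 3.308e+09.
L_total = 10·log₁₀(3.308e+09) = 95.20 dB.

95.2 dB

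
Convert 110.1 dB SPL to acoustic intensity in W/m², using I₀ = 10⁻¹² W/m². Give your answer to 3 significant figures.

0.102 W/m²

I = I₀·10^(L/10) = 10⁻¹² × 10^(110.1/10) = 10^(-0.990).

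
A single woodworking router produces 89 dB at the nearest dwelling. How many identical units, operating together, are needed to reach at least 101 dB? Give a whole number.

16

N identical sources give L₁ + 10·log₁₀ N, so require 10·log₁₀ N ≥ 101 − 89 = 12.0 dB.
N ≥ 10^(12.0/10) = 15.849, so N = 16.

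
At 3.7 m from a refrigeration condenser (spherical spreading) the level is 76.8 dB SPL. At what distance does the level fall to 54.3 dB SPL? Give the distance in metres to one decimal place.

Point-source spreading drops the level by 20·log₁₀(r₂/r₁); inverting, r₂/r₁ = 10^(ΔL/20).
r₂ = 3.7·10^((76.8−54.3)/20) = 3.7·10^(22.5/20) = 49.34 m.

49.3 m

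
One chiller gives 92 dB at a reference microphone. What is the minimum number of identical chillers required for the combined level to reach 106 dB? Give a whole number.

The shortfall is 106 − 92 = 14.0 dB, and N units add 10·log₁₀ N, so need 10·log₁₀ N ≥ 14.0.
N ≥ 10^(14.0/10) = 25.119, so N = 26.

26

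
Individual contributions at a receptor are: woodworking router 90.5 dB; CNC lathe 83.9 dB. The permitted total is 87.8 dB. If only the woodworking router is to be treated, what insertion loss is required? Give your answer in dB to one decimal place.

Fixed contribution from the other source: Σ 10^(L/10) = 10^(83.9/10) = 2.455e+08 (83.90 dB).
To meet 87.8 dB overall, the treated woodworking router may contribute at most 10^(87.8/10) − 2.455e+08 = 3.571e+08, i.e. 85.53 dB.
Required insertion loss = 90.5 − 85.53 = 4.97 dB.

5.0 dB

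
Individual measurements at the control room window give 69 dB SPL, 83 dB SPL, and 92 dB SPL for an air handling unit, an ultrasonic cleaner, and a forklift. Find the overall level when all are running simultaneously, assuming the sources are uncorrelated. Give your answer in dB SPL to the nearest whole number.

Incoherent sources combine by intensity addition: L_total = 10·log₁₀(Σ 10^(L_i/10)).
Σ 10^(L/10) = 10^(69/10) + 10^(83/10) + 10^(92/10) = 1.792e+09.
L_total = 10·log₁₀(1.792e+09) = 92.53 dB SPL.

93 dB SPL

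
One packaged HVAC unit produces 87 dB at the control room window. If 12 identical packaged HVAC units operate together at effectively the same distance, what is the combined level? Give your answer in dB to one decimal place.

N identical incoherent sources raise the level by 10·log₁₀ N.
L_total = 87 + 10·log₁₀(12) = 87 + 10.792 = 97.79 dB.

97.8 dB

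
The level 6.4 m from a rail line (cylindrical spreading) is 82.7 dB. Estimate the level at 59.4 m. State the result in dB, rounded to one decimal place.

73.0 dB

Line-source attenuation: ΔL = 10·log₁₀(r₂/r₁) = 10·log₁₀(59.4/6.4) = 9.676 dB.
L₂ = 82.7 − 10·log₁₀(59.4/6.4) = 82.7 − 9.676 = 73.02 dB.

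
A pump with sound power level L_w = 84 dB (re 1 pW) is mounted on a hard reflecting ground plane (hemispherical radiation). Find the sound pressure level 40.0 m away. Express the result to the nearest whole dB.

Free-field hemispherical radiation: L_p = L_w − 10·log₁₀(2π·r²), r = 40.0 m.
2π·r² = 1.005e+04 m², 10·log₁₀ of that is 40.023 dB.
L_p = 84 − 40.023 = 43.98 dB.

44 dB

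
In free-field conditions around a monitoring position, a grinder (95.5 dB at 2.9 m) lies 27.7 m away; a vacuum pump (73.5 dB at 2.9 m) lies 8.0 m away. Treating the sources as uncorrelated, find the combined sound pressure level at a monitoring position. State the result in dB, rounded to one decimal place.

76.2 dB

Propagate each source to the receiver with L = L_ref − 20·log₁₀(r/r_ref), then add intensities.
grinder: 95.5 − 20·log₁₀(27.7/2.9) = 95.5 − 19.60 = 75.90 dB.
vacuum pump: 73.5 − 20·log₁₀(8.0/2.9) = 73.5 − 8.81 = 64.69 dB.
Σ 10^(L/10) = 4.183e+07 → L_total = 10·log₁₀(4.183e+07) = 76.22 dB.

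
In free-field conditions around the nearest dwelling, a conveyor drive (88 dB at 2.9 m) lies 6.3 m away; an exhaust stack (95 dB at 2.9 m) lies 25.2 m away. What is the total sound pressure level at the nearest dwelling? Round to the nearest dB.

82 dB

Propagate each source to the receiver with L = L_ref − 20·log₁₀(r/r_ref), then add intensities.
conveyor drive: 88 − 20·log₁₀(6.3/2.9) = 88 − 6.74 = 81.26 dB.
exhaust stack: 95 − 20·log₁₀(25.2/2.9) = 95 − 18.78 = 76.22 dB.
Σ 10^(L/10) = 1.756e+08 → L_total = 10·log₁₀(1.756e+08) = 82.44 dB.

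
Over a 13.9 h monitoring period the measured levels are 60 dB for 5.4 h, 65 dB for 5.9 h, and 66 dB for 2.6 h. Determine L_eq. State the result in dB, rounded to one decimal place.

L_eq = 10·log₁₀[(1/T)·Σ tᵢ·10^(Lᵢ/10)] with T = 13.9 h.
Σ tᵢ·10^(Lᵢ/10) = 5.4·10^(60/10) + 5.9·10^(65/10) + 2.6·10^(66/10) = 3.441e+07.
L_eq = 10·log₁₀(3.441e+07/13.9) = 63.94 dB.

63.9 dB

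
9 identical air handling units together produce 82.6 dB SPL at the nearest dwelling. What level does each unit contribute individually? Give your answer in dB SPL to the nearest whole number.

73 dB SPL

9 equal contributions raise the level by 10·log₁₀ 9 = 9.542 dB, so each unit alone gives 82.6 − 9.542.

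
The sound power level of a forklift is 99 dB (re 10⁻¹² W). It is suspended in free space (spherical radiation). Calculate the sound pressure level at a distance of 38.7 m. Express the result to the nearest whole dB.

The power spreads over a sphere of area 4π·r², so L_p = L_w − 10·log₁₀(4π·r²).
4π·r² = 1.882e+04 m², 10·log₁₀ of that is 42.746 dB.
L_p = 99 − 42.746 = 56.25 dB.

56 dB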